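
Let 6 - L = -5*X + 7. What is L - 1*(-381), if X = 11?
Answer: 435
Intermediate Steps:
L = 54 (L = 6 - (-5*11 + 7) = 6 - (-55 + 7) = 6 - 1*(-48) = 6 + 48 = 54)
L - 1*(-381) = 54 - 1*(-381) = 54 + 381 = 435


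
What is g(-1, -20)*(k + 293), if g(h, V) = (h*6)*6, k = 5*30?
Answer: -15948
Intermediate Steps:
k = 150
g(h, V) = 36*h (g(h, V) = (6*h)*6 = 36*h)
g(-1, -20)*(k + 293) = (36*(-1))*(150 + 293) = -36*443 = -15948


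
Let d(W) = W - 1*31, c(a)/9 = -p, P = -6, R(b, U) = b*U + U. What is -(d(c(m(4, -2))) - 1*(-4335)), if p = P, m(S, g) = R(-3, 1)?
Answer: -4358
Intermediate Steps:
R(b, U) = U + U*b (R(b, U) = U*b + U = U + U*b)
m(S, g) = -2 (m(S, g) = 1*(1 - 3) = 1*(-2) = -2)
p = -6
c(a) = 54 (c(a) = 9*(-1*(-6)) = 9*6 = 54)
d(W) = -31 + W (d(W) = W - 31 = -31 + W)
-(d(c(m(4, -2))) - 1*(-4335)) = -((-31 + 54) - 1*(-4335)) = -(23 + 4335) = -1*4358 = -4358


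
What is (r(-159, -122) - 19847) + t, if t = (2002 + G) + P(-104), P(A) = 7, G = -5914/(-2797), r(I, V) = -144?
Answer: -50289740/2797 ≈ -17980.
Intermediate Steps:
G = 5914/2797 (G = -5914*(-1/2797) = 5914/2797 ≈ 2.1144)
t = 5625087/2797 (t = (2002 + 5914/2797) + 7 = 5605508/2797 + 7 = 5625087/2797 ≈ 2011.1)
(r(-159, -122) - 19847) + t = (-144 - 19847) + 5625087/2797 = -19991 + 5625087/2797 = -50289740/2797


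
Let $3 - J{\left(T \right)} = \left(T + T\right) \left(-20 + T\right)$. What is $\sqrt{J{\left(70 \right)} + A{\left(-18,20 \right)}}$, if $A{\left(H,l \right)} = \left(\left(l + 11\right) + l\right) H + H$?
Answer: $i \sqrt{7933} \approx 89.067 i$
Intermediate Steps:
$A{\left(H,l \right)} = H + H \left(11 + 2 l\right)$ ($A{\left(H,l \right)} = \left(\left(11 + l\right) + l\right) H + H = \left(11 + 2 l\right) H + H = H \left(11 + 2 l\right) + H = H + H \left(11 + 2 l\right)$)
$J{\left(T \right)} = 3 - 2 T \left(-20 + T\right)$ ($J{\left(T \right)} = 3 - \left(T + T\right) \left(-20 + T\right) = 3 - 2 T \left(-20 + T\right)$)
$\sqrt{J{\left(70 \right)} + A{\left(-18,20 \right)}} = \sqrt{\left(3 - 2 \cdot 70^{2} + 40 \cdot 70\right) + 2 \left(-18\right) \left(6 + 20\right)} = \sqrt{\left(3 - 9800 + 2800\right) + 2 \left(-18\right) 26} = \sqrt{\left(3 - 9800 + 2800\right) - 936} = \sqrt{-6997 - 936} = \sqrt{-7933} = i \sqrt{7933}$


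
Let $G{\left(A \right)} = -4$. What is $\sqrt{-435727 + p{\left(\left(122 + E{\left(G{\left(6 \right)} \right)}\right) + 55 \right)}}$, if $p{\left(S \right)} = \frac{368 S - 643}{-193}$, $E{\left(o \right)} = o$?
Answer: $\frac{2 i \sqrt{4060639519}}{193} \approx 660.34 i$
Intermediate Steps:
$p{\left(S \right)} = \frac{643}{193} - \frac{368 S}{193}$ ($p{\left(S \right)} = \left(-643 + 368 S\right) \left(- \frac{1}{193}\right) = \frac{643}{193} - \frac{368 S}{193}$)
$\sqrt{-435727 + p{\left(\left(122 + E{\left(G{\left(6 \right)} \right)}\right) + 55 \right)}} = \sqrt{-435727 + \left(\frac{643}{193} - \frac{368 \left(\left(122 - 4\right) + 55\right)}{193}\right)} = \sqrt{-435727 + \left(\frac{643}{193} - \frac{368 \left(118 + 55\right)}{193}\right)} = \sqrt{-435727 + \left(\frac{643}{193} - \frac{63664}{193}\right)} = \sqrt{-435727 - \frac{63021}{193}} = \sqrt{- \frac{84158332}{193}} = \frac{2 i \sqrt{4060639519}}{193}$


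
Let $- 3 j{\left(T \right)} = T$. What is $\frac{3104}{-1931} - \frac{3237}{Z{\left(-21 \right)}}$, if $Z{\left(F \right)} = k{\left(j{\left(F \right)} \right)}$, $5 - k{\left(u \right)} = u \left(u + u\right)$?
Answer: $\frac{1987325}{59861} \approx 33.199$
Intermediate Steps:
$j{\left(T \right)} = - \frac{T}{3}$
$k{\left(u \right)} = 5 - 2 u^{2}$ ($k{\left(u \right)} = 5 - u \left(u + u\right) = 5 - u 2 u = 5 - 2 u^{2}$)
$Z{\left(F \right)} = 5 - \frac{2 F^{2}}{9}$ ($Z{\left(F \right)} = 5 - 2 \left(- \frac{F}{3}\right)^{2} = 5 - 2 \frac{F^{2}}{9} = 5 - \frac{2 F^{2}}{9}$)
$\frac{3104}{-1931} - \frac{3237}{Z{\left(-21 \right)}} = \frac{3104}{-1931} - \frac{3237}{5 - \frac{2 \left(-21\right)^{2}}{9}} = 3104 \left(- \frac{1}{1931}\right) - \frac{3237}{5 - 98} = - \frac{3104}{1931} - \frac{3237}{5 - 98} = - \frac{3104}{1931} - \frac{3237}{-93} = - \frac{3104}{1931} - - \frac{1079}{31} = - \frac{3104}{1931} + \frac{1079}{31} = \frac{1987325}{59861}$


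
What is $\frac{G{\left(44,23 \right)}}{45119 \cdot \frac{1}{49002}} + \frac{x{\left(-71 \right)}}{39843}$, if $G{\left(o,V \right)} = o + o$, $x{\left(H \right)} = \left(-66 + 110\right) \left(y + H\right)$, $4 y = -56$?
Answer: $\frac{171641283308}{1797676317} \approx 95.479$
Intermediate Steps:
$y = -14$ ($y = \frac{1}{4} \left(-56\right) = -14$)
$x{\left(H \right)} = -616 + 44 H$ ($x{\left(H \right)} = \left(-66 + 110\right) \left(-14 + H\right) = 44 \left(-14 + H\right) = -616 + 44 H$)
$G{\left(o,V \right)} = 2 o$
$\frac{G{\left(44,23 \right)}}{45119 \cdot \frac{1}{49002}} + \frac{x{\left(-71 \right)}}{39843} = \frac{2 \cdot 44}{45119 \cdot \frac{1}{49002}} + \frac{-616 + 44 \left(-71\right)}{39843} = \frac{88}{45119 \cdot \frac{1}{49002}} + \left(-616 - 3124\right) \frac{1}{39843} = \frac{88}{\frac{45119}{49002}} - \frac{3740}{39843} = 88 \cdot \frac{49002}{45119} - \frac{3740}{39843} = \frac{4312176}{45119} - \frac{3740}{39843} = \frac{171641283308}{1797676317}$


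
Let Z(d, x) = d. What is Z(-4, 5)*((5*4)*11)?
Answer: -880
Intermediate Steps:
Z(-4, 5)*((5*4)*11) = -4*5*4*11 = -80*11 = -4*220 = -880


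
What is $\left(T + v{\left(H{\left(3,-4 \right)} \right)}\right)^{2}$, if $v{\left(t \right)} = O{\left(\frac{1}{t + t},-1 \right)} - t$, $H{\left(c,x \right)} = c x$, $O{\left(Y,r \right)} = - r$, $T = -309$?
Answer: $87616$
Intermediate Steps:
$v{\left(t \right)} = 1 - t$ ($v{\left(t \right)} = \left(-1\right) \left(-1\right) - t = 1 - t$)
$\left(T + v{\left(H{\left(3,-4 \right)} \right)}\right)^{2} = \left(-309 - \left(-1 + 3 \left(-4\right)\right)\right)^{2} = \left(-309 + \left(1 - -12\right)\right)^{2} = \left(-309 + \left(1 + 12\right)\right)^{2} = \left(-309 + 13\right)^{2} = \left(-296\right)^{2} = 87616$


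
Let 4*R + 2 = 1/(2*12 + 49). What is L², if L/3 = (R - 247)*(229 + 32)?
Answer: 3202046355237129/85264 ≈ 3.7554e+10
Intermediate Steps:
R = -145/292 (R = -½ + 1/(4*(2*12 + 49)) = -½ + 1/(4*(24 + 49)) = -½ + (¼)/73 = -½ + (¼)*(1/73) = -½ + 1/292 = -145/292 ≈ -0.49658)
L = -56586627/292 (L = 3*((-145/292 - 247)*(229 + 32)) = 3*(-72269/292*261) = 3*(-18862209/292) = -56586627/292 ≈ -1.9379e+5)
L² = (-56586627/292)² = 3202046355237129/85264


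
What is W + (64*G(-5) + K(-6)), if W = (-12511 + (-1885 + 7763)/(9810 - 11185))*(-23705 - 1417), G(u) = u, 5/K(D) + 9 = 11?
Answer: 864623151607/2750 ≈ 3.1441e+8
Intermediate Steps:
K(D) = 5/2 (K(D) = 5/(-9 + 11) = 5/2)
W = 432312012366/1375 (W = (-12511 + 5878/(-1375))*(-25122) = (-12511 + 5878*(-1/1375))*(-25122) = (-12511 - 5878/1375)*(-25122) = -17208503/1375*(-25122) = 432312012366/1375 ≈ 3.1441e+8)
W + (64*G(-5) + K(-6)) = 432312012366/1375 + (64*(-5) + 5/2) = 432312012366/1375 + (-320 + 5/2) = 432312012366/1375 - 635/2 = 864623151607/2750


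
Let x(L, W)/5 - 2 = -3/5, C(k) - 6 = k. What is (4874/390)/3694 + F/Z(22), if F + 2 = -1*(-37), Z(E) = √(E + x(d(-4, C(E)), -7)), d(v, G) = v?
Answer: 2437/720330 + 35*√29/29 ≈ 6.5027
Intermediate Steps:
C(k) = 6 + k
x(L, W) = 7 (x(L, W) = 10 + 5*(-3/5) = 10 + 5*(-3*⅕) = 10 + 5*(-⅗) = 10 - 3 = 7)
Z(E) = √(7 + E) (Z(E) = √(E + 7) = √(7 + E))
F = 35 (F = -2 - 1*(-37) = -2 + 37 = 35)
(4874/390)/3694 + F/Z(22) = (4874/390)/3694 + 35/(√(7 + 22)) = (4874*(1/390))*(1/3694) + 35/(√29) = (2437/195)*(1/3694) + 35*(√29/29) = 2437/720330 + 35*√29/29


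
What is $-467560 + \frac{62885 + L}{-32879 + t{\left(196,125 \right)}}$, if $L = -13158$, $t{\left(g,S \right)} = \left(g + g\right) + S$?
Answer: $- \frac{15131226447}{32362} \approx -4.6756 \cdot 10^{5}$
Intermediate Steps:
$t{\left(g,S \right)} = S + 2 g$ ($t{\left(g,S \right)} = 2 g + S = S + 2 g$)
$-467560 + \frac{62885 + L}{-32879 + t{\left(196,125 \right)}} = -467560 + \frac{62885 - 13158}{-32879 + \left(125 + 2 \cdot 196\right)} = -467560 + \frac{49727}{-32879 + \left(125 + 392\right)} = -467560 + \frac{49727}{-32879 + 517} = -467560 + \frac{49727}{-32362} = -467560 + 49727 \left(- \frac{1}{32362}\right) = -467560 - \frac{49727}{32362} = - \frac{15131226447}{32362}$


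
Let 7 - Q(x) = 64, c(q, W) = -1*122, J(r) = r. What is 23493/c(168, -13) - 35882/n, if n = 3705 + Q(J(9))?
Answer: -22520017/111264 ≈ -202.40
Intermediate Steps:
c(q, W) = -122
Q(x) = -57 (Q(x) = 7 - 1*64 = 7 - 64 = -57)
n = 3648 (n = 3705 - 57 = 3648)
23493/c(168, -13) - 35882/n = 23493/(-122) - 35882/3648 = 23493*(-1/122) - 35882*1/3648 = -23493/122 - 17941/1824 = -22520017/111264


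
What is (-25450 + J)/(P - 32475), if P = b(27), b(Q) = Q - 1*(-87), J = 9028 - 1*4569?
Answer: 6997/10787 ≈ 0.64865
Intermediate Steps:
J = 4459 (J = 9028 - 4569 = 4459)
b(Q) = 87 + Q (b(Q) = Q + 87 = 87 + Q)
P = 114 (P = 87 + 27 = 114)
(-25450 + J)/(P - 32475) = (-25450 + 4459)/(114 - 32475) = -20991/(-32361) = -20991*(-1/32361) = 6997/10787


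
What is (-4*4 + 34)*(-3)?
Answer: -54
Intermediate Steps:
(-4*4 + 34)*(-3) = (-16 + 34)*(-3) = 18*(-3) = -54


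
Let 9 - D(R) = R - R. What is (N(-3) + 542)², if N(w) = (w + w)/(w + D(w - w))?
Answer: 292681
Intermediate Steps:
D(R) = 9 (D(R) = 9 - (R - R) = 9 - 1*0 = 9 + 0 = 9)
N(w) = 2*w/(9 + w) (N(w) = (w + w)/(w + 9) = (2*w)/(9 + w) = 2*w/(9 + w))
(N(-3) + 542)² = (2*(-3)/(9 - 3) + 542)² = (2*(-3)/6 + 542)² = (2*(-3)*(⅙) + 542)² = (-1 + 542)² = 541² = 292681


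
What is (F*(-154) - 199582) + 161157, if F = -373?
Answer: 19017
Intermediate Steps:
(F*(-154) - 199582) + 161157 = (-373*(-154) - 199582) + 161157 = (57442 - 199582) + 161157 = -142140 + 161157 = 19017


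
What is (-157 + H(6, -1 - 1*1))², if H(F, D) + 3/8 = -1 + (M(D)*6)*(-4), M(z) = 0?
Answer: 1605289/64 ≈ 25083.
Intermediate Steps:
H(F, D) = -11/8 (H(F, D) = -3/8 + (-1 + (0*6)*(-4)) = -3/8 + (-1 + 0*(-4)) = -3/8 + (-1 + 0) = -3/8 - 1 = -11/8)
(-157 + H(6, -1 - 1*1))² = (-157 - 11/8)² = (-1267/8)² = 1605289/64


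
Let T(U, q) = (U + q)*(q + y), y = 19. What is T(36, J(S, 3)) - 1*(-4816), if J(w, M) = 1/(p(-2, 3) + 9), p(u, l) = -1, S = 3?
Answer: 352441/64 ≈ 5506.9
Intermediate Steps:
J(w, M) = ⅛ (J(w, M) = 1/(-1 + 9) = 1/8 = ⅛)
T(U, q) = (19 + q)*(U + q) (T(U, q) = (U + q)*(q + 19) = (U + q)*(19 + q) = (19 + q)*(U + q))
T(36, J(S, 3)) - 1*(-4816) = ((⅛)² + 19*36 + 19*(⅛) + 36*(⅛)) - 1*(-4816) = (1/64 + 684 + 19/8 + 9/2) + 4816 = 44217/64 + 4816 = 352441/64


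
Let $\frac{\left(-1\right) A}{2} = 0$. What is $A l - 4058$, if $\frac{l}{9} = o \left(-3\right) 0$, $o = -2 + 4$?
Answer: $-4058$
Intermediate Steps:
$o = 2$
$A = 0$ ($A = \left(-2\right) 0 = 0$)
$l = 0$ ($l = 9 \cdot 2 \left(-3\right) 0 = 9 \left(\left(-6\right) 0\right) = 9 \cdot 0 = 0$)
$A l - 4058 = 0 \cdot 0 - 4058 = 0 - 4058 = -4058$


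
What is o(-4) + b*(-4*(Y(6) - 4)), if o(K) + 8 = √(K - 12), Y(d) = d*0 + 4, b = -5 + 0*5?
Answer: -8 + 4*I ≈ -8.0 + 4.0*I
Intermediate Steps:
b = -5 (b = -5 + 0 = -5)
Y(d) = 4 (Y(d) = 0 + 4 = 4)
o(K) = -8 + √(-12 + K) (o(K) = -8 + √(K - 12) = -8 + √(-12 + K))
o(-4) + b*(-4*(Y(6) - 4)) = (-8 + √(-12 - 4)) - (-20)*(4 - 4) = (-8 + √(-16)) - (-20)*0 = (-8 + 4*I) - 5*0 = (-8 + 4*I) + 0 = -8 + 4*I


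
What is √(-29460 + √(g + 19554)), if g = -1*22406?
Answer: √(-29460 + 2*I*√713) ≈ 0.156 + 171.64*I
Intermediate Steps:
g = -22406
√(-29460 + √(g + 19554)) = √(-29460 + √(-22406 + 19554)) = √(-29460 + √(-2852)) = √(-29460 + 2*I*√713)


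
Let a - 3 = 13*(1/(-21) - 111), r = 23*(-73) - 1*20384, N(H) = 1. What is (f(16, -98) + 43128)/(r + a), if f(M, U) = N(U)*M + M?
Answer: -113295/61697 ≈ -1.8363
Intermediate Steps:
r = -22063 (r = -1679 - 20384 = -22063)
a = -30253/21 (a = 3 + 13*(1/(-21) - 111) = 3 + 13*(-1/21 - 111) = 3 + 13*(-2332/21) = 3 - 30316/21 = -30253/21 ≈ -1440.6)
f(M, U) = 2*M (f(M, U) = 1*M + M = M + M = 2*M)
(f(16, -98) + 43128)/(r + a) = (2*16 + 43128)/(-22063 - 30253/21) = (32 + 43128)/(-493576/21) = 43160*(-21/493576) = -113295/61697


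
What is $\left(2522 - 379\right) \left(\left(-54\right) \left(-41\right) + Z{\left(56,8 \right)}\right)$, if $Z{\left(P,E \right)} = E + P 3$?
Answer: $5121770$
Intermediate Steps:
$Z{\left(P,E \right)} = E + 3 P$
$\left(2522 - 379\right) \left(\left(-54\right) \left(-41\right) + Z{\left(56,8 \right)}\right) = \left(2522 - 379\right) \left(\left(-54\right) \left(-41\right) + \left(8 + 3 \cdot 56\right)\right) = 2143 \left(2214 + \left(8 + 168\right)\right) = 2143 \left(2214 + 176\right) = 2143 \cdot 2390 = 5121770$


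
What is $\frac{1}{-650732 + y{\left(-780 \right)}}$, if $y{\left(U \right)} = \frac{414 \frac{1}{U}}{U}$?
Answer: $- \frac{33800}{21994741577} \approx -1.5367 \cdot 10^{-6}$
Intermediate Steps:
$y{\left(U \right)} = \frac{414}{U^{2}}$
$\frac{1}{-650732 + y{\left(-780 \right)}} = \frac{1}{-650732 + \frac{414}{608400}} = \frac{1}{-650732 + 414 \cdot \frac{1}{608400}} = \frac{1}{-650732 + \frac{23}{33800}} = \frac{1}{- \frac{21994741577}{33800}} = - \frac{33800}{21994741577}$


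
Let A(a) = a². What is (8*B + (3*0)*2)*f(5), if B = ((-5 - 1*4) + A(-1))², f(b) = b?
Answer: 2560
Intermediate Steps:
B = 64 (B = ((-5 - 1*4) + (-1)²)² = ((-5 - 4) + 1)² = (-9 + 1)² = (-8)² = 64)
(8*B + (3*0)*2)*f(5) = (8*64 + (3*0)*2)*5 = (512 + 0*2)*5 = (512 + 0)*5 = 512*5 = 2560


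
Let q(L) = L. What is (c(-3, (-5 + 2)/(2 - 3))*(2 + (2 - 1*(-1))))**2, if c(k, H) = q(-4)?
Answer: 400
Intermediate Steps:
c(k, H) = -4
(c(-3, (-5 + 2)/(2 - 3))*(2 + (2 - 1*(-1))))**2 = (-4*(2 + (2 - 1*(-1))))**2 = (-4*(2 + (2 + 1)))**2 = (-4*(2 + 3))**2 = (-4*5)**2 = (-20)**2 = 400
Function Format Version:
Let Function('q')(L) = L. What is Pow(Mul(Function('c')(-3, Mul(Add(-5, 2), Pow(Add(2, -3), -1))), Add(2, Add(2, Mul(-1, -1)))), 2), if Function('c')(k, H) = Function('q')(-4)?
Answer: 400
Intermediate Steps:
Function('c')(k, H) = -4
Pow(Mul(Function('c')(-3, Mul(Add(-5, 2), Pow(Add(2, -3), -1))), Add(2, Add(2, Mul(-1, -1)))), 2) = Pow(Mul(-4, Add(2, Add(2, Mul(-1, -1)))), 2) = Pow(Mul(-4, Add(2, Add(2, 1))), 2) = Pow(Mul(-4, Add(2, 3)), 2) = Pow(Mul(-4, 5), 2) = Pow(-20, 2) = 400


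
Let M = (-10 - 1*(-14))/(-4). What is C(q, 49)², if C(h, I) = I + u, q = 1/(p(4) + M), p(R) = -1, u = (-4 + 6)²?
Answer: 2809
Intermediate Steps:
u = 4 (u = 2² = 4)
M = -1 (M = (-10 + 14)*(-¼) = 4*(-¼) = -1)
q = -½ (q = 1/(-1 - 1) = 1/(-2) = -½ ≈ -0.50000)
C(h, I) = 4 + I (C(h, I) = I + 4 = 4 + I)
C(q, 49)² = (4 + 49)² = 53² = 2809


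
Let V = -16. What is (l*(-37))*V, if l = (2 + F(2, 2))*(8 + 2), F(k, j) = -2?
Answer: 0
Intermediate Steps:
l = 0 (l = (2 - 2)*(8 + 2) = 0*10 = 0)
(l*(-37))*V = (0*(-37))*(-16) = 0*(-16) = 0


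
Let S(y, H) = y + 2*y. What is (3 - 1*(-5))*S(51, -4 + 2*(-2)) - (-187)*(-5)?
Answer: 289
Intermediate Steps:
S(y, H) = 3*y
(3 - 1*(-5))*S(51, -4 + 2*(-2)) - (-187)*(-5) = (3 - 1*(-5))*(3*51) - (-187)*(-5) = (3 + 5)*153 - 1*935 = 8*153 - 935 = 1224 - 935 = 289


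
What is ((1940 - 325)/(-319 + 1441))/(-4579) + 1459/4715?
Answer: 23183279/74996790 ≈ 0.30912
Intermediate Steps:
((1940 - 325)/(-319 + 1441))/(-4579) + 1459/4715 = (1615/1122)*(-1/4579) + 1459*(1/4715) = (1615*(1/1122))*(-1/4579) + 1459/4715 = (95/66)*(-1/4579) + 1459/4715 = -5/15906 + 1459/4715 = 23183279/74996790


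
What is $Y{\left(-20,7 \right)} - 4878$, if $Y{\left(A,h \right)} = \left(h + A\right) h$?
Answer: $-4969$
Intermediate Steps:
$Y{\left(A,h \right)} = h \left(A + h\right)$ ($Y{\left(A,h \right)} = \left(A + h\right) h = h \left(A + h\right)$)
$Y{\left(-20,7 \right)} - 4878 = 7 \left(-20 + 7\right) - 4878 = 7 \left(-13\right) - 4878 = -91 - 4878 = -4969$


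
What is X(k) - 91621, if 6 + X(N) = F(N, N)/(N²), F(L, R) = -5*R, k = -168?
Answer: -15393331/168 ≈ -91627.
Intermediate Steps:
X(N) = -6 - 5/N (X(N) = -6 + (-5*N)/(N²) = -6 + (-5*N)/N² = -6 - 5/N)
X(k) - 91621 = (-6 - 5/(-168)) - 91621 = (-6 - 5*(-1/168)) - 91621 = (-6 + 5/168) - 91621 = -1003/168 - 91621 = -15393331/168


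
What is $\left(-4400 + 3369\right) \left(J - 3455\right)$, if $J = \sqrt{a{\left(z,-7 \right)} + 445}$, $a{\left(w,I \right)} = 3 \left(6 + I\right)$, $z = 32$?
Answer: $3562105 - 1031 \sqrt{442} \approx 3.5404 \cdot 10^{6}$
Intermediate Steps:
$a{\left(w,I \right)} = 18 + 3 I$
$J = \sqrt{442}$ ($J = \sqrt{\left(18 + 3 \left(-7\right)\right) + 445} = \sqrt{\left(18 - 21\right) + 445} = \sqrt{-3 + 445} = \sqrt{442} \approx 21.024$)
$\left(-4400 + 3369\right) \left(J - 3455\right) = \left(-4400 + 3369\right) \left(\sqrt{442} - 3455\right) = - 1031 \left(-3455 + \sqrt{442}\right) = 3562105 - 1031 \sqrt{442}$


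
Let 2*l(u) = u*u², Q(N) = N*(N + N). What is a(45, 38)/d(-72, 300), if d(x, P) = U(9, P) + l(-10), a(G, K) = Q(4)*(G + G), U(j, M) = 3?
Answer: -2880/497 ≈ -5.7948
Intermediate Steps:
Q(N) = 2*N² (Q(N) = N*(2*N) = 2*N²)
l(u) = u³/2 (l(u) = (u*u²)/2 = u³/2)
a(G, K) = 64*G (a(G, K) = (2*4²)*(G + G) = (2*16)*(2*G) = 32*(2*G) = 64*G)
d(x, P) = -497 (d(x, P) = 3 + (½)*(-10)³ = 3 + (½)*(-1000) = 3 - 500 = -497)
a(45, 38)/d(-72, 300) = (64*45)/(-497) = 2880*(-1/497) = -2880/497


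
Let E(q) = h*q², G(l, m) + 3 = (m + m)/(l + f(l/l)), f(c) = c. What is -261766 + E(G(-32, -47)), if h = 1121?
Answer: -251556005/961 ≈ -2.6176e+5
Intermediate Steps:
G(l, m) = -3 + 2*m/(1 + l) (G(l, m) = -3 + (m + m)/(l + l/l) = -3 + (2*m)/(l + 1) = -3 + (2*m)/(1 + l) = -3 + 2*m/(1 + l))
E(q) = 1121*q²
-261766 + E(G(-32, -47)) = -261766 + 1121*((-3 - 3*(-32) + 2*(-47))/(1 - 32))² = -261766 + 1121*((-3 + 96 - 94)/(-31))² = -261766 + 1121*(-1/31*(-1))² = -261766 + 1121*(1/31)² = -261766 + 1121*(1/961) = -261766 + 1121/961 = -251556005/961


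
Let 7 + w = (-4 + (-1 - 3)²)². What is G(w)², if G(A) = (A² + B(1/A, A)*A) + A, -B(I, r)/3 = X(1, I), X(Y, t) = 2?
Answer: 327031056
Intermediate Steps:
B(I, r) = -6 (B(I, r) = -3*2 = -6)
w = 137 (w = -7 + (-4 + (-1 - 3)²)² = -7 + (-4 + (-4)²)² = -7 + (-4 + 16)² = -7 + 12² = -7 + 144 = 137)
G(A) = A² - 5*A (G(A) = (A² - 6*A) + A = A² - 5*A)
G(w)² = (137*(-5 + 137))² = (137*132)² = 18084² = 327031056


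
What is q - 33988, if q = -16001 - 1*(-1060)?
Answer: -48929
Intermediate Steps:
q = -14941 (q = -16001 + 1060 = -14941)
q - 33988 = -14941 - 33988 = -48929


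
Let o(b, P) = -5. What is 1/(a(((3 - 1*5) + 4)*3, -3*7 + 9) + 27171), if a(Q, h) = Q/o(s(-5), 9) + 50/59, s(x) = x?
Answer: 295/8015341 ≈ 3.6804e-5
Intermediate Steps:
a(Q, h) = 50/59 - Q/5 (a(Q, h) = Q/(-5) + 50/59 = Q*(-1/5) + 50*(1/59) = -Q/5 + 50/59 = 50/59 - Q/5)
1/(a(((3 - 1*5) + 4)*3, -3*7 + 9) + 27171) = 1/((50/59 - ((3 - 1*5) + 4)*3/5) + 27171) = 1/((50/59 - ((3 - 5) + 4)*3/5) + 27171) = 1/((50/59 - (-2 + 4)*3/5) + 27171) = 1/((50/59 - 2*3/5) + 27171) = 1/((50/59 - 1/5*6) + 27171) = 1/((50/59 - 6/5) + 27171) = 1/(-104/295 + 27171) = 1/(8015341/295) = 295/8015341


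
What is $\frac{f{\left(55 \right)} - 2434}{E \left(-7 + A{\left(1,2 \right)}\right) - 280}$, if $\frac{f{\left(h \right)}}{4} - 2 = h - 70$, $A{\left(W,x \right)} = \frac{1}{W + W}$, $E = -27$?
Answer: $\frac{452}{19} \approx 23.789$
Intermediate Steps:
$A{\left(W,x \right)} = \frac{1}{2 W}$
$f{\left(h \right)} = -272 + 4 h$ ($f{\left(h \right)} = 8 + 4 \left(h - 70\right) = 8 + 4 \left(-70 + h\right) = 8 + \left(-280 + 4 h\right) = -272 + 4 h$)
$\frac{f{\left(55 \right)} - 2434}{E \left(-7 + A{\left(1,2 \right)}\right) - 280} = \frac{\left(-272 + 4 \cdot 55\right) - 2434}{- 27 \left(-7 + \frac{1}{2 \cdot 1}\right) - 280} = \frac{\left(-272 + 220\right) - 2434}{- 27 \left(-7 + \frac{1}{2} \cdot 1\right) - 280} = \frac{-52 - 2434}{- 27 \left(-7 + \frac{1}{2}\right) - 280} = - \frac{2486}{\left(-27\right) \left(- \frac{13}{2}\right) - 280} = - \frac{2486}{\frac{351}{2} - 280} = - \frac{2486}{- \frac{209}{2}} = \left(-2486\right) \left(- \frac{2}{209}\right) = \frac{452}{19}$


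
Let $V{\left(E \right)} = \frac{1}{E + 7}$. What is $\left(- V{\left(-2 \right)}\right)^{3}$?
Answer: $- \frac{1}{125} \approx -0.008$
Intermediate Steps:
$V{\left(E \right)} = \frac{1}{7 + E}$
$\left(- V{\left(-2 \right)}\right)^{3} = \left(- \frac{1}{7 - 2}\right)^{3} = \left(- \frac{1}{5}\right)^{3} = - \frac{1}{125}$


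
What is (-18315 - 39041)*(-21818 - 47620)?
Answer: 3982685928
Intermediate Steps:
(-18315 - 39041)*(-21818 - 47620) = -57356*(-69438) = 3982685928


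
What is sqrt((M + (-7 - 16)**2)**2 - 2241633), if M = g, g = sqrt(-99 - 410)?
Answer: sqrt(-1962301 + 1058*I*sqrt(509)) ≈ 8.52 + 1400.8*I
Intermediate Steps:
g = I*sqrt(509) (g = sqrt(-509) = I*sqrt(509) ≈ 22.561*I)
M = I*sqrt(509) ≈ 22.561*I
sqrt((M + (-7 - 16)**2)**2 - 2241633) = sqrt((I*sqrt(509) + (-7 - 16)**2)**2 - 2241633) = sqrt((I*sqrt(509) + (-23)**2)**2 - 2241633) = sqrt((I*sqrt(509) + 529)**2 - 2241633) = sqrt((529 + I*sqrt(509))**2 - 2241633) = sqrt(-2241633 + (529 + I*sqrt(509))**2)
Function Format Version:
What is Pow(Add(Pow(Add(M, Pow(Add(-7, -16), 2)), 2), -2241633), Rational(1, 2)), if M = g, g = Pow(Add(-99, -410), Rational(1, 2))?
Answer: Pow(Add(-1962301, Mul(1058, I, Pow(509, Rational(1, 2)))), Rational(1, 2)) ≈ Add(8.520, Mul(1400.8, I))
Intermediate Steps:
g = Mul(I, Pow(509, Rational(1, 2))) (g = Pow(-509, Rational(1, 2)) = Mul(I, Pow(509, Rational(1, 2))) ≈ Mul(22.561, I))
M = Mul(I, Pow(509, Rational(1, 2))) ≈ Mul(22.561, I)
Pow(Add(Pow(Add(M, Pow(Add(-7, -16), 2)), 2), -2241633), Rational(1, 2)) = Pow(Add(Pow(Add(Mul(I, Pow(509, Rational(1, 2))), Pow(Add(-7, -16), 2)), 2), -2241633), Rational(1, 2)) = Pow(Add(Pow(Add(Mul(I, Pow(509, Rational(1, 2))), Pow(-23, 2)), 2), -2241633), Rational(1, 2)) = Pow(Add(Pow(Add(Mul(I, Pow(509, Rational(1, 2))), 529), 2), -2241633), Rational(1, 2)) = Pow(Add(Pow(Add(529, Mul(I, Pow(509, Rational(1, 2)))), 2), -2241633), Rational(1, 2)) = Pow(Add(-2241633, Pow(Add(529, Mul(I, Pow(509, Rational(1, 2)))), 2)), Rational(1, 2))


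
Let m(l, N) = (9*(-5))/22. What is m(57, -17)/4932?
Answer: -5/12056 ≈ -0.00041473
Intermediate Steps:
m(l, N) = -45/22 (m(l, N) = -45*1/22 = -45/22)
m(57, -17)/4932 = -45/22/4932 = -45/22*1/4932 = -5/12056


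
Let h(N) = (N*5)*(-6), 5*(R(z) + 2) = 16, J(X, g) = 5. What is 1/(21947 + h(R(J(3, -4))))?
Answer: 1/21911 ≈ 4.5639e-5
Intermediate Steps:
R(z) = 6/5 (R(z) = -2 + (1/5)*16 = -2 + 16/5 = 6/5)
h(N) = -30*N (h(N) = (5*N)*(-6) = -30*N)
1/(21947 + h(R(J(3, -4)))) = 1/(21947 - 30*6/5) = 1/(21947 - 36) = 1/21911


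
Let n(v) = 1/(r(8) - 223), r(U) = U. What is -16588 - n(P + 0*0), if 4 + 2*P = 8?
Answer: -3566419/215 ≈ -16588.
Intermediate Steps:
P = 2 (P = -2 + (1/2)*8 = -2 + 4 = 2)
n(v) = -1/215 (n(v) = 1/(8 - 223) = 1/(-215) = -1/215)
-16588 - n(P + 0*0) = -16588 - 1*(-1/215) = -16588 + 1/215 = -3566419/215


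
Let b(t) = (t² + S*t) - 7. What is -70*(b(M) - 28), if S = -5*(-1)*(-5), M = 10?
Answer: 12950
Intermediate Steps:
S = -25 (S = 5*(-5) = -25)
b(t) = -7 + t² - 25*t (b(t) = (t² - 25*t) - 7 = -7 + t² - 25*t)
-70*(b(M) - 28) = -70*((-7 + 10² - 25*10) - 28) = -70*((-7 + 100 - 250) - 28) = -70*(-157 - 28) = -70*(-185) = 12950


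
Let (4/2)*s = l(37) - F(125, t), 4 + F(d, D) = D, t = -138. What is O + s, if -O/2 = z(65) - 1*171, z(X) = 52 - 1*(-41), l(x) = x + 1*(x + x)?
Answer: 565/2 ≈ 282.50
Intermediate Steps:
l(x) = 3*x (l(x) = x + 1*(2*x) = x + 2*x = 3*x)
z(X) = 93 (z(X) = 52 + 41 = 93)
F(d, D) = -4 + D
O = 156 (O = -2*(93 - 1*171) = -2*(93 - 171) = -2*(-78) = 156)
s = 253/2 (s = (3*37 - (-4 - 138))/2 = (111 - 1*(-142))/2 = (111 + 142)/2 = (1/2)*253 = 253/2 ≈ 126.50)
O + s = 156 + 253/2 = 565/2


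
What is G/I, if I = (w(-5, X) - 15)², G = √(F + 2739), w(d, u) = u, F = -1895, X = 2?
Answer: 2*√211/169 ≈ 0.17190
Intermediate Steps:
G = 2*√211 (G = √(-1895 + 2739) = √844 = 2*√211 ≈ 29.052)
I = 169 (I = (2 - 15)² = (-13)² = 169)
G/I = (2*√211)/169 = (2*√211)*(1/169) = 2*√211/169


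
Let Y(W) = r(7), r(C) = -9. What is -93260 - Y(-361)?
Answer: -93251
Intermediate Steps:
Y(W) = -9
-93260 - Y(-361) = -93260 - 1*(-9) = -93260 + 9 = -93251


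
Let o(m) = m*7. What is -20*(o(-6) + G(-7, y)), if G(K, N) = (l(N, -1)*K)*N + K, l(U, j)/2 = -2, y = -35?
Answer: 20580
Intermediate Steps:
l(U, j) = -4 (l(U, j) = 2*(-2) = -4)
G(K, N) = K - 4*K*N (G(K, N) = (-4*K)*N + K = -4*K*N + K = K - 4*K*N)
o(m) = 7*m
-20*(o(-6) + G(-7, y)) = -20*(7*(-6) - 7*(1 - 4*(-35))) = -20*(-42 - 7*(1 + 140)) = -20*(-42 - 7*141) = -20*(-42 - 987) = -20*(-1029) = 20580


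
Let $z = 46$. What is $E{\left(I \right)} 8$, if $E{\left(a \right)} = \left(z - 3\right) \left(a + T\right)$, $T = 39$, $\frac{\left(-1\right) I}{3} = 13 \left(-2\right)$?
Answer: $40248$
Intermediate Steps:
$I = 78$ ($I = - 3 \cdot 13 \left(-2\right) = \left(-3\right) \left(-26\right) = 78$)
$E{\left(a \right)} = 1677 + 43 a$ ($E{\left(a \right)} = \left(46 - 3\right) \left(a + 39\right) = 43 \left(39 + a\right) = 1677 + 43 a$)
$E{\left(I \right)} 8 = \left(1677 + 43 \cdot 78\right) 8 = \left(1677 + 3354\right) 8 = 5031 \cdot 8 = 40248$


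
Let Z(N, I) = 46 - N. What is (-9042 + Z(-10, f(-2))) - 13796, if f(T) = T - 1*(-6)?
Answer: -22782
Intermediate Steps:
f(T) = 6 + T (f(T) = T + 6 = 6 + T)
(-9042 + Z(-10, f(-2))) - 13796 = (-9042 + (46 - 1*(-10))) - 13796 = (-9042 + (46 + 10)) - 13796 = (-9042 + 56) - 13796 = -8986 - 13796 = -22782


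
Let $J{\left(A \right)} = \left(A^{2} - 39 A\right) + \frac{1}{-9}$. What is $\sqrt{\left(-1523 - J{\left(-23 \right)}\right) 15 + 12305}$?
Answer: $\frac{i \sqrt{287355}}{3} \approx 178.69 i$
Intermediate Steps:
$J{\left(A \right)} = - \frac{1}{9} + A^{2} - 39 A$ ($J{\left(A \right)} = \left(A^{2} - 39 A\right) - \frac{1}{9} = - \frac{1}{9} + A^{2} - 39 A$)
$\sqrt{\left(-1523 - J{\left(-23 \right)}\right) 15 + 12305} = \sqrt{\left(-1523 - \left(- \frac{1}{9} + \left(-23\right)^{2} - -897\right)\right) 15 + 12305} = \sqrt{\left(-1523 - \left(- \frac{1}{9} + 529 + 897\right)\right) 15 + 12305} = \sqrt{\left(-1523 - \frac{12833}{9}\right) 15 + 12305} = \sqrt{\left(- \frac{26540}{9}\right) 15 + 12305} = \sqrt{- \frac{132700}{3} + 12305} = \sqrt{- \frac{95785}{3}} = \frac{i \sqrt{287355}}{3}$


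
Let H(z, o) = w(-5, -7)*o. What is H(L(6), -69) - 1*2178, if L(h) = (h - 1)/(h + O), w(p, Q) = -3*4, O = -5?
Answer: -1350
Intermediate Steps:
w(p, Q) = -12
L(h) = (-1 + h)/(-5 + h) (L(h) = (h - 1)/(h - 5) = (-1 + h)/(-5 + h))
H(z, o) = -12*o
H(L(6), -69) - 1*2178 = -12*(-69) - 1*2178 = 828 - 2178 = -1350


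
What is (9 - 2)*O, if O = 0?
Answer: 0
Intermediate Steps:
(9 - 2)*O = (9 - 2)*0 = 7*0 = 0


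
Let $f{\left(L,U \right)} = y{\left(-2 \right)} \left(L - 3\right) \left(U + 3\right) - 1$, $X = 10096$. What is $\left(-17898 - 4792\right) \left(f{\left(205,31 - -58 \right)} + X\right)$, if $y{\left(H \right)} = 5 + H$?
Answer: $-1494068430$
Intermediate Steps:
$f{\left(L,U \right)} = -1 + 3 \left(-3 + L\right) \left(3 + U\right)$ ($f{\left(L,U \right)} = \left(5 - 2\right) \left(L - 3\right) \left(U + 3\right) - 1 = 3 \left(-3 + L\right) \left(3 + U\right) - 1 = -1 + 3 \left(-3 + L\right) \left(3 + U\right)$)
$\left(-17898 - 4792\right) \left(f{\left(205,31 - -58 \right)} + X\right) = \left(-17898 - 4792\right) \left(\left(-28 - 9 \left(31 - -58\right) + 9 \cdot 205 + 3 \cdot 205 \left(31 - -58\right)\right) + 10096\right) = - 22690 \left(\left(-28 - 9 \left(31 + 58\right) + 1845 + 3 \cdot 205 \left(31 + 58\right)\right) + 10096\right) = - 22690 \left(\left(-28 - 801 + 1845 + 3 \cdot 205 \cdot 89\right) + 10096\right) = - 22690 \left(\left(-28 - 801 + 1845 + 54735\right) + 10096\right) = - 22690 \left(55751 + 10096\right) = \left(-22690\right) 65847 = -1494068430$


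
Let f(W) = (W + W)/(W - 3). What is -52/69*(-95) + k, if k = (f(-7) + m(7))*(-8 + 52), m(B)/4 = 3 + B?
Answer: 653152/345 ≈ 1893.2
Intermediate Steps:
f(W) = 2*W/(-3 + W) (f(W) = (2*W)/(-3 + W) = 2*W/(-3 + W))
m(B) = 12 + 4*B (m(B) = 4*(3 + B) = 12 + 4*B)
k = 9108/5 (k = (2*(-7)/(-3 - 7) + (12 + 4*7))*(-8 + 52) = (2*(-7)/(-10) + (12 + 28))*44 = (2*(-7)*(-⅒) + 40)*44 = (7/5 + 40)*44 = (207/5)*44 = 9108/5 ≈ 1821.6)
-52/69*(-95) + k = -52/69*(-95) + 9108/5 = 4940/69 + 9108/5 = 653152/345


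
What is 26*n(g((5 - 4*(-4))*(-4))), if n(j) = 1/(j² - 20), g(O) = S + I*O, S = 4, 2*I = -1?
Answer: 13/1048 ≈ 0.012405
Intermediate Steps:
I = -½ (I = (½)*(-1) = -½ ≈ -0.50000)
g(O) = 4 - O/2
n(j) = 1/(-20 + j²)
26*n(g((5 - 4*(-4))*(-4))) = 26/(-20 + (4 - (5 - 4*(-4))*(-4)/2)²) = 26/(-20 + (4 - (5 + 16)*(-4)/2)²) = 26/(-20 + (4 - 21*(-4)/2)²) = 26/(-20 + (4 - ½*(-84))²) = 26/(-20 + (4 + 42)²) = 26/(-20 + 46²) = 26/(-20 + 2116) = 26/2096 = 26*(1/2096) = 13/1048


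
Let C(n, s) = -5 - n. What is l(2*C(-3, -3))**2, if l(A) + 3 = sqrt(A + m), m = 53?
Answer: 16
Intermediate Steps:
l(A) = -3 + sqrt(53 + A) (l(A) = -3 + sqrt(A + 53) = -3 + sqrt(53 + A))
l(2*C(-3, -3))**2 = (-3 + sqrt(53 + 2*(-5 - 1*(-3))))**2 = (-3 + sqrt(53 + 2*(-5 + 3)))**2 = (-3 + sqrt(53 + 2*(-2)))**2 = (-3 + sqrt(53 - 4))**2 = (-3 + sqrt(49))**2 = (-3 + 7)**2 = 4**2 = 16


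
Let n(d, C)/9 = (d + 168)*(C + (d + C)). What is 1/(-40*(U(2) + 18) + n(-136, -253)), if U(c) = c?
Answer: -1/185696 ≈ -5.3851e-6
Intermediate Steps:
n(d, C) = 9*(168 + d)*(d + 2*C) (n(d, C) = 9*((d + 168)*(C + (d + C))) = 9*((168 + d)*(C + (C + d))) = 9*((168 + d)*(d + 2*C)) = 9*(168 + d)*(d + 2*C))
1/(-40*(U(2) + 18) + n(-136, -253)) = 1/(-40*(2 + 18) + (9*(-136)² + 1512*(-136) + 3024*(-253) + 18*(-253)*(-136))) = 1/(-40*20 + (9*18496 - 205632 - 765072 + 619344)) = 1/(-800 + (166464 - 205632 - 765072 + 619344)) = 1/(-800 - 184896) = 1/(-185696) = -1/185696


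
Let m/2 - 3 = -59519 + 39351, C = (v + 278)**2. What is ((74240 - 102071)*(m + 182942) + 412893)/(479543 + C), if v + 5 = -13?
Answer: -1322873893/182381 ≈ -7253.4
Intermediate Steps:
v = -18 (v = -5 - 13 = -18)
C = 67600 (C = (-18 + 278)**2 = 260**2 = 67600)
m = -40330 (m = 6 + 2*(-59519 + 39351) = 6 + 2*(-20168) = 6 - 40336 = -40330)
((74240 - 102071)*(m + 182942) + 412893)/(479543 + C) = ((74240 - 102071)*(-40330 + 182942) + 412893)/(479543 + 67600) = (-27831*142612 + 412893)/547143 = (-3969034572 + 412893)*(1/547143) = -3968621679*1/547143 = -1322873893/182381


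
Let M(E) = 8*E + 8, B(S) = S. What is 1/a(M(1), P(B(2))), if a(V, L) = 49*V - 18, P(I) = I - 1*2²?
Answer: 1/766 ≈ 0.0013055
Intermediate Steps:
P(I) = -4 + I (P(I) = I - 1*4 = I - 4 = -4 + I)
M(E) = 8 + 8*E
a(V, L) = -18 + 49*V
1/a(M(1), P(B(2))) = 1/(-18 + 49*(8 + 8*1)) = 1/(-18 + 49*(8 + 8)) = 1/(-18 + 49*16) = 1/(-18 + 784) = 1/766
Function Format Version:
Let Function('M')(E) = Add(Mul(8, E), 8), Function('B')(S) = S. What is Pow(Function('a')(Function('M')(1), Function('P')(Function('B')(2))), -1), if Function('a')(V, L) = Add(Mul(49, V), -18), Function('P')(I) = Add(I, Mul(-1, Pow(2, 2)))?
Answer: Rational(1, 766) ≈ 0.0013055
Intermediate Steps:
Function('P')(I) = Add(-4, I) (Function('P')(I) = Add(I, Mul(-1, 4)) = Add(I, -4) = Add(-4, I))
Function('M')(E) = Add(8, Mul(8, E))
Function('a')(V, L) = Add(-18, Mul(49, V))
Pow(Function('a')(Function('M')(1), Function('P')(Function('B')(2))), -1) = Pow(Add(-18, Mul(49, Add(8, Mul(8, 1)))), -1) = Pow(Add(-18, Mul(49, Add(8, 8))), -1) = Pow(Add(-18, Mul(49, 16)), -1) = Pow(Add(-18, 784), -1) = Pow(766, -1) = Rational(1, 766)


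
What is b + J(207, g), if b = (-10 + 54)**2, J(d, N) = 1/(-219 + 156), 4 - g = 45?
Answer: 121967/63 ≈ 1936.0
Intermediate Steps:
g = -41 (g = 4 - 1*45 = 4 - 45 = -41)
J(d, N) = -1/63 (J(d, N) = 1/(-63) = -1/63)
b = 1936 (b = 44**2 = 1936)
b + J(207, g) = 1936 - 1/63 = 121967/63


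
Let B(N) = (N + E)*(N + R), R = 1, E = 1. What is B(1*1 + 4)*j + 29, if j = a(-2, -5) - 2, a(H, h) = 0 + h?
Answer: -223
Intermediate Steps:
a(H, h) = h
B(N) = (1 + N)**2 (B(N) = (N + 1)*(N + 1) = (1 + N)*(1 + N) = (1 + N)**2)
j = -7 (j = -5 - 2 = -7)
B(1*1 + 4)*j + 29 = (1 + (1*1 + 4)**2 + 2*(1*1 + 4))*(-7) + 29 = (1 + (1 + 4)**2 + 2*(1 + 4))*(-7) + 29 = (1 + 5**2 + 2*5)*(-7) + 29 = (1 + 25 + 10)*(-7) + 29 = 36*(-7) + 29 = -252 + 29 = -223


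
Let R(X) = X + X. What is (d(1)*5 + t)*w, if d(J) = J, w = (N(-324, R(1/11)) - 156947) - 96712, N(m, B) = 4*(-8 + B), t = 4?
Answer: -25115337/11 ≈ -2.2832e+6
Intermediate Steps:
R(X) = 2*X
N(m, B) = -32 + 4*B
w = -2790593/11 (w = ((-32 + 4*(2/11)) - 156947) - 96712 = ((-32 + 8/11) - 156947) - 96712 = (-344/11 - 156947) - 96712 = -1726761/11 - 96712 = -2790593/11 ≈ -2.5369e+5)
(d(1)*5 + t)*w = (1*5 + 4)*(-2790593/11) = (5 + 4)*(-2790593/11) = 9*(-2790593/11) = -25115337/11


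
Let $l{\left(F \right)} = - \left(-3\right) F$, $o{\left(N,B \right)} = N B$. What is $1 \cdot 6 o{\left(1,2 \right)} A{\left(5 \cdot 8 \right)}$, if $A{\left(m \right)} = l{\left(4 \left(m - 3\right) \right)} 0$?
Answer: $0$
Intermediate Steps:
$o{\left(N,B \right)} = B N$
$l{\left(F \right)} = 3 F$
$A{\left(m \right)} = 0$ ($A{\left(m \right)} = 3 \cdot 4 \left(m - 3\right) 0 = 3 \cdot 4 \left(-3 + m\right) 0 = 3 \left(-12 + 4 m\right) 0 = \left(-36 + 12 m\right) 0 = 0$)
$1 \cdot 6 o{\left(1,2 \right)} A{\left(5 \cdot 8 \right)} = 1 \cdot 6 \cdot 2 \cdot 1 \cdot 0 = 6 \cdot 2 \cdot 0 = 12 \cdot 0 = 0$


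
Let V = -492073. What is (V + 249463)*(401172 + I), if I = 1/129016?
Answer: -6278456487172665/64508 ≈ -9.7328e+10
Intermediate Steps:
I = 1/129016 ≈ 7.7510e-6
(V + 249463)*(401172 + I) = (-492073 + 249463)*(401172 + 1/129016) = -242610*51757606753/129016 = -6278456487172665/64508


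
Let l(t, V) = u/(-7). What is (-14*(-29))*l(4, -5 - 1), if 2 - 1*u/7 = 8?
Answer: 2436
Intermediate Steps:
u = -42 (u = 14 - 7*8 = 14 - 56 = -42)
l(t, V) = 6 (l(t, V) = -42/(-7) = -42*(-1/7) = 6)
(-14*(-29))*l(4, -5 - 1) = -14*(-29)*6 = 406*6 = 2436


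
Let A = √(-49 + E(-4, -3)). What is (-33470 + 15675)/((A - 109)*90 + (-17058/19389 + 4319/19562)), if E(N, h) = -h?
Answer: 12402478292377891253134/6864148364531955604785 + 113776561515848323448*I*√46/6864148364531955604785 ≈ 1.8068 + 0.11242*I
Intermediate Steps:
A = I*√46 (A = √(-49 - 1*(-3)) = √(-49 + 3) = √(-46) = I*√46 ≈ 6.7823*I)
(-33470 + 15675)/((A - 109)*90 + (-17058/19389 + 4319/19562)) = (-33470 + 15675)/((I*√46 - 109)*90 + (-17058/19389 + 4319/19562)) = -17795/((-109 + I*√46)*90 + (-17058*1/19389 + 4319*(1/19562))) = -17795/((-9810 + 90*I*√46) + (-5686/6463 + 4319/19562)) = -17795/((-9810 + 90*I*√46) - 83315835/126429206) = -17795/(-1240353826695/126429206 + 90*I*√46)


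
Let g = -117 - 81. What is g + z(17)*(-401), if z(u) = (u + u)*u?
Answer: -231976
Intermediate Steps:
g = -198
z(u) = 2*u² (z(u) = (2*u)*u = 2*u²)
g + z(17)*(-401) = -198 + (2*17²)*(-401) = -198 + (2*289)*(-401) = -198 + 578*(-401) = -198 - 231778 = -231976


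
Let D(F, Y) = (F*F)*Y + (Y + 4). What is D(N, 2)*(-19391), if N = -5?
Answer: -1085896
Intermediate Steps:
D(F, Y) = 4 + Y + Y*F**2 (D(F, Y) = F**2*Y + (4 + Y) = Y*F**2 + (4 + Y) = 4 + Y + Y*F**2)
D(N, 2)*(-19391) = (4 + 2 + 2*(-5)**2)*(-19391) = (4 + 2 + 2*25)*(-19391) = (4 + 2 + 50)*(-19391) = 56*(-19391) = -1085896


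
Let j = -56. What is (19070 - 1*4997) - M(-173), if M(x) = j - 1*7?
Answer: 14136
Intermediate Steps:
M(x) = -63 (M(x) = -56 - 1*7 = -56 - 7 = -63)
(19070 - 1*4997) - M(-173) = (19070 - 1*4997) - 1*(-63) = (19070 - 4997) + 63 = 14073 + 63 = 14136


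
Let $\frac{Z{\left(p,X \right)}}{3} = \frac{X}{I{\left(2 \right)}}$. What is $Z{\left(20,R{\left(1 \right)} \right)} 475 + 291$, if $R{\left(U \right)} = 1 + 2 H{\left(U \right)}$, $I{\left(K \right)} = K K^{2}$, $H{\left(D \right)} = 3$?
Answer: $\frac{12303}{8} \approx 1537.9$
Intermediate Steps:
$I{\left(K \right)} = K^{3}$
$R{\left(U \right)} = 7$ ($R{\left(U \right)} = 1 + 2 \cdot 3 = 1 + 6 = 7$)
$Z{\left(p,X \right)} = \frac{3 X}{8}$ ($Z{\left(p,X \right)} = 3 \frac{X}{2^{3}} = 3 \frac{X}{8} = \frac{3 X}{8}$)
$Z{\left(20,R{\left(1 \right)} \right)} 475 + 291 = \frac{3}{8} \cdot 7 \cdot 475 + 291 = \frac{21}{8} \cdot 475 + 291 = \frac{9975}{8} + 291 = \frac{12303}{8}$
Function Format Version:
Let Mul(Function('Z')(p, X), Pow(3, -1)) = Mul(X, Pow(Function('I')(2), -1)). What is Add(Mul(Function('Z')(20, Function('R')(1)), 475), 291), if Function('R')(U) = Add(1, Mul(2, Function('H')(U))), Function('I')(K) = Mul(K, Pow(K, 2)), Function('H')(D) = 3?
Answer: Rational(12303, 8) ≈ 1537.9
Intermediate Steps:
Function('I')(K) = Pow(K, 3)
Function('R')(U) = 7 (Function('R')(U) = Add(1, Mul(2, 3)) = Add(1, 6) = 7)
Function('Z')(p, X) = Mul(Rational(3, 8), X) (Function('Z')(p, X) = Mul(3, Mul(X, Pow(Pow(2, 3), -1))) = Mul(3, Mul(X, Pow(8, -1))) = Mul(3, Mul(X, Rational(1, 8))) = Mul(3, Mul(Rational(1, 8), X)) = Mul(Rational(3, 8), X))
Add(Mul(Function('Z')(20, Function('R')(1)), 475), 291) = Add(Mul(Mul(Rational(3, 8), 7), 475), 291) = Add(Mul(Rational(21, 8), 475), 291) = Add(Rational(9975, 8), 291) = Rational(12303, 8)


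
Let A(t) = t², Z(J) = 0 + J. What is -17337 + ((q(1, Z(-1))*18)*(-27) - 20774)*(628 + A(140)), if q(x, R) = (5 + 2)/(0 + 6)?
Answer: -431703085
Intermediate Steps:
Z(J) = J
q(x, R) = 7/6
-17337 + ((q(1, Z(-1))*18)*(-27) - 20774)*(628 + A(140)) = -17337 + (((7/6)*18)*(-27) - 20774)*(628 + 140²) = -17337 + (21*(-27) - 20774)*(628 + 19600) = -17337 + (-567 - 20774)*20228 = -17337 - 21341*20228 = -17337 - 431685748 = -431703085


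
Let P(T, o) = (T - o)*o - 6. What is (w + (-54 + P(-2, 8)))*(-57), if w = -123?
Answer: 14991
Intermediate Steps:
P(T, o) = -6 + o*(T - o) (P(T, o) = o*(T - o) - 6 = -6 + o*(T - o))
(w + (-54 + P(-2, 8)))*(-57) = (-123 + (-54 + (-6 - 1*8² - 2*8)))*(-57) = (-123 + (-54 + (-6 - 1*64 - 16)))*(-57) = (-123 + (-54 + (-6 - 64 - 16)))*(-57) = (-123 + (-54 - 86))*(-57) = (-123 - 140)*(-57) = -263*(-57) = 14991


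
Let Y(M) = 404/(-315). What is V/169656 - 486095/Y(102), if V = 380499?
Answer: 2164822309783/5711752 ≈ 3.7901e+5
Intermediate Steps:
Y(M) = -404/315 (Y(M) = 404*(-1/315) = -404/315)
V/169656 - 486095/Y(102) = 380499/169656 - 486095/(-404/315) = 380499*(1/169656) - 486095*(-315/404) = 126833/56552 + 153119925/404 = 2164822309783/5711752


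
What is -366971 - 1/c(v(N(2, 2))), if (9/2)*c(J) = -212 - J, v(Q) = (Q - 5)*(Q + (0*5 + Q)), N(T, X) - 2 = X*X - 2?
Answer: -49908053/136 ≈ -3.6697e+5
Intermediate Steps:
N(T, X) = X**2 (N(T, X) = 2 + (X*X - 2) = 2 + (X**2 - 2) = 2 + (-2 + X**2) = X**2)
v(Q) = 2*Q*(-5 + Q) (v(Q) = (-5 + Q)*(Q + (0 + Q)) = (-5 + Q)*(Q + Q) = (-5 + Q)*(2*Q) = 2*Q*(-5 + Q))
c(J) = -424/9 - 2*J/9 (c(J) = 2*(-212 - J)/9 = -424/9 - 2*J/9)
-366971 - 1/c(v(N(2, 2))) = -366971 - 1/(-424/9 - 4*2**2*(-5 + 2**2)/9) = -366971 - 1/(-424/9 - 4*4*(-5 + 4)/9) = -366971 - 1/(-424/9 - 4*4*(-1)/9) = -366971 - 1/(-424/9 - 2/9*(-8)) = -366971 - 1/(-424/9 + 16/9) = -366971 - 1/(-136/3) = -366971 - 1*(-3/136) = -366971 + 3/136 = -49908053/136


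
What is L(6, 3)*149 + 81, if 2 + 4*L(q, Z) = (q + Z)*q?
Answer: 2018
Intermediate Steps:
L(q, Z) = -½ + q*(Z + q)/4 (L(q, Z) = -½ + ((q + Z)*q)/4 = -½ + ((Z + q)*q)/4 = -½ + (q*(Z + q))/4 = -½ + q*(Z + q)/4)
L(6, 3)*149 + 81 = (-½ + (¼)*6² + (¼)*3*6)*149 + 81 = (-½ + (¼)*36 + 9/2)*149 + 81 = (-½ + 9 + 9/2)*149 + 81 = 13*149 + 81 = 1937 + 81 = 2018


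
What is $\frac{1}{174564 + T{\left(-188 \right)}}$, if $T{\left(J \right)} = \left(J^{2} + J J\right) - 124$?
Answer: $\frac{1}{245128} \approx 4.0795 \cdot 10^{-6}$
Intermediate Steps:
$T{\left(J \right)} = -124 + 2 J^{2}$ ($T{\left(J \right)} = \left(J^{2} + J^{2}\right) - 124 = 2 J^{2} - 124 = -124 + 2 J^{2}$)
$\frac{1}{174564 + T{\left(-188 \right)}} = \frac{1}{174564 - \left(124 - 2 \left(-188\right)^{2}\right)} = \frac{1}{174564 + \left(-124 + 2 \cdot 35344\right)} = \frac{1}{174564 + \left(-124 + 70688\right)} = \frac{1}{174564 + 70564} = \frac{1}{245128}$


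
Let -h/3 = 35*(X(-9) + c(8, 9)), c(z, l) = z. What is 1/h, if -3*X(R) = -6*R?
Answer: 1/1050 ≈ 0.00095238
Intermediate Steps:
X(R) = 2*R (X(R) = -(-2)*R = 2*R)
h = 1050 (h = -105*(2*(-9) + 8) = -105*(-18 + 8) = -105*(-10) = -3*(-350) = 1050)
1/h = 1/1050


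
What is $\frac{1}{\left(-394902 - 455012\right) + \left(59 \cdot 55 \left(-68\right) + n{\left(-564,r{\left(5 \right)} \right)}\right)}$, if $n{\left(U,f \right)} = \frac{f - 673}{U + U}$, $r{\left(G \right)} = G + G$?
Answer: $- \frac{376}{402535603} \approx -9.3408 \cdot 10^{-7}$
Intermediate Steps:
$r{\left(G \right)} = 2 G$
$n{\left(U,f \right)} = \frac{-673 + f}{2 U}$
$\frac{1}{\left(-394902 - 455012\right) + \left(59 \cdot 55 \left(-68\right) + n{\left(-564,r{\left(5 \right)} \right)}\right)} = \frac{1}{\left(-394902 - 455012\right) + \left(59 \cdot 55 \left(-68\right) + \frac{-673 + 2 \cdot 5}{2 \left(-564\right)}\right)} = \frac{1}{\left(-394902 - 455012\right) + \left(3245 \left(-68\right) + \frac{1}{2} \left(- \frac{1}{564}\right) \left(-673 + 10\right)\right)} = \frac{1}{-849914 - \left(220660 + \frac{1}{1128} \left(-663\right)\right)} = \frac{1}{-849914 + \left(-220660 + \frac{221}{376}\right)} = \frac{1}{-849914 - \frac{82967939}{376}} = \frac{1}{- \frac{402535603}{376}} = - \frac{376}{402535603}$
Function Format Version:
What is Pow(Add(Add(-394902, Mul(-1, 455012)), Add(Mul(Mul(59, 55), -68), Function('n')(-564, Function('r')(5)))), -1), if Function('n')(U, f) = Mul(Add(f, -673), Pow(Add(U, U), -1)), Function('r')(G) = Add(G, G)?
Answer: Rational(-376, 402535603) ≈ -9.3408e-7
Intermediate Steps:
Function('r')(G) = Mul(2, G)
Function('n')(U, f) = Mul(Rational(1, 2), Pow(U, -1), Add(-673, f)) (Function('n')(U, f) = Mul(Add(-673, f), Pow(Mul(2, U), -1)) = Mul(Add(-673, f), Mul(Rational(1, 2), Pow(U, -1))) = Mul(Rational(1, 2), Pow(U, -1), Add(-673, f)))
Pow(Add(Add(-394902, Mul(-1, 455012)), Add(Mul(Mul(59, 55), -68), Function('n')(-564, Function('r')(5)))), -1) = Pow(Add(Add(-394902, Mul(-1, 455012)), Add(Mul(Mul(59, 55), -68), Mul(Rational(1, 2), Pow(-564, -1), Add(-673, Mul(2, 5))))), -1) = Pow(Add(Add(-394902, -455012), Add(Mul(3245, -68), Mul(Rational(1, 2), Rational(-1, 564), Add(-673, 10)))), -1) = Pow(Add(-849914, Add(-220660, Mul(Rational(1, 2), Rational(-1, 564), -663))), -1) = Pow(Add(-849914, Add(-220660, Rational(221, 376))), -1) = Pow(Add(-849914, Rational(-82967939, 376)), -1) = Pow(Rational(-402535603, 376), -1) = Rational(-376, 402535603)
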